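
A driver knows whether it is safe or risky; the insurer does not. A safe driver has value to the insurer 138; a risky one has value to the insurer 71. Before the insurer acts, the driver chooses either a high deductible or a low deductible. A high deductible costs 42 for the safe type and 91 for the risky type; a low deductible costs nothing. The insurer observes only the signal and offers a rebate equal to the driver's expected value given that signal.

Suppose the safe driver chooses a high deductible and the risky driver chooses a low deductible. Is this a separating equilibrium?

Yes

If types separate, high deductible earns payment 138 and low deductible earns 71.
Safe: high deductible gives 138 − 42 = 96; low deductible gives 71 − 0 = 71. No deviation. ✓
Risky: low deductible gives 71 − 0 = 71; high deductible gives 138 − 91 = 47. No deviation. ✓
Both incentive constraints hold.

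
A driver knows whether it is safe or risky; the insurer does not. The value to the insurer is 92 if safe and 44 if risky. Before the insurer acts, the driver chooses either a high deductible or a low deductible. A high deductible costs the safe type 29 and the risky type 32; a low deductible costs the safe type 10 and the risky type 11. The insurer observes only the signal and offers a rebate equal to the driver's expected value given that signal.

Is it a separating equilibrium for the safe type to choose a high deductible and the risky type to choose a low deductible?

No

Under separation the insurer infers type exactly: high deductible → safe (pays 92), low deductible → risky (pays 44).
Safe: high deductible gives 92 − 29 = 63; low deductible gives 44 − 10 = 34. No deviation. ✓
Risky: low deductible gives 44 − 11 = 33; high deductible gives 92 − 32 = 60. Would deviate. ✗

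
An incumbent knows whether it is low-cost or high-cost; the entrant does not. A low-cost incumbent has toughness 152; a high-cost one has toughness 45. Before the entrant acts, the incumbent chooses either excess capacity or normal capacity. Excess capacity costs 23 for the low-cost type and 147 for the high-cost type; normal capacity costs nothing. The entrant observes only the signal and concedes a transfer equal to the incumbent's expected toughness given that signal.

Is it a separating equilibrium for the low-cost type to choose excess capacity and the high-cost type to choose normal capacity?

Under separation the entrant infers type exactly: excess capacity → low-cost (pays 152), normal capacity → high-cost (pays 45).
Low-cost: excess capacity gives 152 − 23 = 129; normal capacity gives 45 − 0 = 45. No deviation. ✓
High-cost: normal capacity gives 45 − 0 = 45; excess capacity gives 152 − 147 = 5. No deviation. ✓
Neither type gains from mimicking the other.

Yes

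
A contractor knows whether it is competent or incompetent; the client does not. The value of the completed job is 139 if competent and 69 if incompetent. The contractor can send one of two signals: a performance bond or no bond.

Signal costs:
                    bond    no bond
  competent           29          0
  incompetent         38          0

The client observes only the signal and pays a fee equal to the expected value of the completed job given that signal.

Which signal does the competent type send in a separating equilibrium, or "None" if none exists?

Try competent → bond, incompetent → no bond:
  If types separate, bond earns payment 139 and no bond earns 69.
  Competent: bond gives 139 − 29 = 110; no bond gives 69 − 0 = 69. No deviation. ✓
  Incompetent: no bond gives 69 − 0 = 69; bond gives 139 − 38 = 101. Would deviate. ✗
Try competent → no bond, incompetent → bond:
  If types separate, no bond earns payment 139 and bond earns 69.
  Competent: no bond gives 139 − 0 = 139; bond gives 69 − 29 = 40. No deviation. ✓
  Incompetent: bond gives 69 − 38 = 31; no bond gives 139 − 0 = 139. Would deviate. ✗
Neither assignment is incentive-compatible.

None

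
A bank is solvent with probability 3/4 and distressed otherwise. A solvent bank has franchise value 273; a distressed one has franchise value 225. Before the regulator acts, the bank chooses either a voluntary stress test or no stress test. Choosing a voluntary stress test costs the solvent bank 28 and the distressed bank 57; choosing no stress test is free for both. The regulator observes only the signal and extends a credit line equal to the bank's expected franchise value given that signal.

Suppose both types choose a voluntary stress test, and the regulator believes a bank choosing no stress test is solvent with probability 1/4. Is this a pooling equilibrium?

No

At the pooled signal (stress test) the regulator holds the prior 3/4 and pays 3/4·273 + 1/4·225 = 261. Off-path (no stress test) belief 1/4 gives 1/4·273 + 3/4·225 = 237.
Solvent: stress test gives 261 − 28 = 233; no stress test gives 237 − 0 = 237. Deviates. ✗
Distressed: stress test gives 261 − 57 = 204; no stress test gives 237 − 0 = 237. Deviates. ✗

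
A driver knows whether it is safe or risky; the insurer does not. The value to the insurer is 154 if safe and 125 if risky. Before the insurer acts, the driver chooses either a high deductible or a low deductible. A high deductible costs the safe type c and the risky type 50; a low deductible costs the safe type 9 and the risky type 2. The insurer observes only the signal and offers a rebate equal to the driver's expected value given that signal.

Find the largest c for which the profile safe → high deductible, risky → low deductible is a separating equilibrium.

Under separation: high deductible → safe (pays 154); low deductible → risky (pays 125).
Risky: 125 − 2 = 123 ≥ 154 − 50 = 104. Holds regardless of c. ✓
Safe: 154 − c ≥ 125 − 9, so c ≤ 154 − 116 = 38.

38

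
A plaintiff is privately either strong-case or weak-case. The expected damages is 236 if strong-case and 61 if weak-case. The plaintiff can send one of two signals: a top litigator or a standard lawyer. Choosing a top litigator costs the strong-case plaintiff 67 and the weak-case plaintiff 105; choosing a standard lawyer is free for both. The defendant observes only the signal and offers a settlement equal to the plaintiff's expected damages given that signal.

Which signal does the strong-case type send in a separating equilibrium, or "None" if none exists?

Try strong-case → top litigator, weak-case → standard lawyer:
  If types separate, top litigator earns payment 236 and standard lawyer earns 61.
  Strong-case: top litigator gives 236 − 67 = 169; standard lawyer gives 61 − 0 = 61. No deviation. ✓
  Weak-case: standard lawyer gives 61 − 0 = 61; top litigator gives 236 − 105 = 131. Would deviate. ✗
Try strong-case → standard lawyer, weak-case → top litigator:
  If types separate, standard lawyer earns payment 236 and top litigator earns 61.
  Strong-case: standard lawyer gives 236 − 0 = 236; top litigator gives 61 − 67 = -6. No deviation. ✓
  Weak-case: top litigator gives 61 − 105 = -44; standard lawyer gives 236 − 0 = 236. Would deviate. ✗
Neither assignment is incentive-compatible.

None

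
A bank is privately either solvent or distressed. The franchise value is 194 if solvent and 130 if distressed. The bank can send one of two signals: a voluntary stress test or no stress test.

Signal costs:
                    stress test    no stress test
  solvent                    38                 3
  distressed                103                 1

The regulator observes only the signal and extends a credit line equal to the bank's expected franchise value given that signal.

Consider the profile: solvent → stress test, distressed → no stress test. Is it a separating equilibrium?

Under separation the regulator infers type exactly: stress test → solvent (pays 194), no stress test → distressed (pays 130).
Solvent: stress test gives 194 − 38 = 156; no stress test gives 130 − 3 = 127. No deviation. ✓
Distressed: no stress test gives 130 − 1 = 129; stress test gives 194 − 103 = 91. No deviation. ✓
Neither type gains from mimicking the other.

Yes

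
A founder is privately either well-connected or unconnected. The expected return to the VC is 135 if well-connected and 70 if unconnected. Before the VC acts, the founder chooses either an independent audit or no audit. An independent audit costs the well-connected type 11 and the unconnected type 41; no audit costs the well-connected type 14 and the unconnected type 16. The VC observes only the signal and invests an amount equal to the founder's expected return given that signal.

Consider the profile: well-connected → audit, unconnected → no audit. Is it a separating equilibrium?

If types separate, audit earns payment 135 and no audit earns 70.
Well-connected: audit gives 135 − 11 = 124; no audit gives 70 − 14 = 56. No deviation. ✓
Unconnected: no audit gives 70 − 16 = 54; audit gives 135 − 41 = 94. Would deviate. ✗

No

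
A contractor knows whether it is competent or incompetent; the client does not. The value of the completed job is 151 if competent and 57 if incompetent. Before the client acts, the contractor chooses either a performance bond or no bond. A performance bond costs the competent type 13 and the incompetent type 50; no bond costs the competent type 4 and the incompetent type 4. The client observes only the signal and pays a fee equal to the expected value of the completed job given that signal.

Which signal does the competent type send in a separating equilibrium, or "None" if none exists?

None

Try competent → bond, incompetent → no bond:
  If types separate, bond earns payment 151 and no bond earns 57.
  Competent: bond gives 151 − 13 = 138; no bond gives 57 − 4 = 53. No deviation. ✓
  Incompetent: no bond gives 57 − 4 = 53; bond gives 151 − 50 = 101. Would deviate. ✗
Try competent → no bond, incompetent → bond:
  If types separate, no bond earns payment 151 and bond earns 57.
  Competent: no bond gives 151 − 4 = 147; bond gives 57 − 13 = 44. No deviation. ✓
  Incompetent: bond gives 57 − 50 = 7; no bond gives 151 − 4 = 147. Would deviate. ✗
Neither assignment is incentive-compatible.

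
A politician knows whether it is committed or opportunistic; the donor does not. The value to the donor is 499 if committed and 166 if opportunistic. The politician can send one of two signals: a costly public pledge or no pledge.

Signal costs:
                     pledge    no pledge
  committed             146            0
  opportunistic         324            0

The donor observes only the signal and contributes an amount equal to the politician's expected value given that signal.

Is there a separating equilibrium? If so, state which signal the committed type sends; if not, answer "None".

Try committed → pledge, opportunistic → no pledge:
  If types separate, pledge earns payment 499 and no pledge earns 166.
  Committed: pledge gives 499 − 146 = 353; no pledge gives 166 − 0 = 166. No deviation. ✓
  Opportunistic: no pledge gives 166 − 0 = 166; pledge gives 499 − 324 = 175. Would deviate. ✗
Try committed → no pledge, opportunistic → pledge:
  If types separate, no pledge earns payment 499 and pledge earns 166.
  Committed: no pledge gives 499 − 0 = 499; pledge gives 166 − 146 = 20. No deviation. ✓
  Opportunistic: pledge gives 166 − 324 = -158; no pledge gives 499 − 0 = 499. Would deviate. ✗
Neither assignment is incentive-compatible.

None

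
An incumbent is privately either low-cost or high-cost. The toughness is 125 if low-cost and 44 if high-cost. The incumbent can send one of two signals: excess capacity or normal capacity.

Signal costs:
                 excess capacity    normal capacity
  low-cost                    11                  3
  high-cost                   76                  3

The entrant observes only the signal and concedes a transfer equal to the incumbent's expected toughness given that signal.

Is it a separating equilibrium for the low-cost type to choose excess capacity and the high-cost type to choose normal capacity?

No

Under separation the entrant infers type exactly: excess capacity → low-cost (pays 125), normal capacity → high-cost (pays 44).
Low-cost: excess capacity gives 125 − 11 = 114; normal capacity gives 44 − 3 = 41. No deviation. ✓
High-cost: normal capacity gives 44 − 3 = 41; excess capacity gives 125 − 76 = 49. Would deviate. ✗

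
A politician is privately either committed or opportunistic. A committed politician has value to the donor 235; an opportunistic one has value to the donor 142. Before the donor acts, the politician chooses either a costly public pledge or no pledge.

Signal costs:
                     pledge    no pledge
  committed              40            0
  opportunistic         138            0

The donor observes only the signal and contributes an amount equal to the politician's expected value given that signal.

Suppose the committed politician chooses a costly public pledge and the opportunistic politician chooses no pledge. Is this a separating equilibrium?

Yes

If types separate, pledge earns payment 235 and no pledge earns 142.
Committed: pledge gives 235 − 40 = 195; no pledge gives 142 − 0 = 142. No deviation. ✓
Opportunistic: no pledge gives 142 − 0 = 142; pledge gives 235 − 138 = 97. No deviation. ✓
Neither type gains from mimicking the other.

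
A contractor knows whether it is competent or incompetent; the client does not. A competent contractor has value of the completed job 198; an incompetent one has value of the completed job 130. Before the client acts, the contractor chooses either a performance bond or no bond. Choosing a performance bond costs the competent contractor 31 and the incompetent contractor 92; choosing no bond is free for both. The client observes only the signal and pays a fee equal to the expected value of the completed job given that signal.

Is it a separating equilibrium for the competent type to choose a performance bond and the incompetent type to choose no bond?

Yes

Under separation the client infers type exactly: bond → competent (pays 198), no bond → incompetent (pays 130).
Competent: bond gives 198 − 31 = 167; no bond gives 130 − 0 = 130. No deviation. ✓
Incompetent: no bond gives 130 − 0 = 130; bond gives 198 − 92 = 106. No deviation. ✓
Both incentive constraints hold.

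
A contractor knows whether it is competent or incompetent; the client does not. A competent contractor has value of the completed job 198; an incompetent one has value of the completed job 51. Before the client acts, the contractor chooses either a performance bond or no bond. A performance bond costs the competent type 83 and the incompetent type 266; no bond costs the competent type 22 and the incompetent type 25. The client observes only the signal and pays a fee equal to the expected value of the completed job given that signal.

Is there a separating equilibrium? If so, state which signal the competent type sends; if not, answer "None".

Try competent → bond, incompetent → no bond:
  If types separate, bond earns payment 198 and no bond earns 51.
  Competent: bond gives 198 − 83 = 115; no bond gives 51 − 22 = 29. No deviation. ✓
  Incompetent: no bond gives 51 − 25 = 26; bond gives 198 − 266 = -68. No deviation. ✓
Both hold — the competent type sends bond.

bond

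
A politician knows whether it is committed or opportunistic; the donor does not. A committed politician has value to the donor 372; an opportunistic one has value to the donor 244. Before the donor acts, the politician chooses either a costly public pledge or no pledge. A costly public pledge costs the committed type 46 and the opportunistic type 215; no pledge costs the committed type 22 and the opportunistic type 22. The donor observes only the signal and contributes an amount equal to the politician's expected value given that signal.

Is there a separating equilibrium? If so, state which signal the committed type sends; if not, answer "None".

Try committed → pledge, opportunistic → no pledge:
  If types separate, pledge earns payment 372 and no pledge earns 244.
  Committed: pledge gives 372 − 46 = 326; no pledge gives 244 − 22 = 222. No deviation. ✓
  Opportunistic: no pledge gives 244 − 22 = 222; pledge gives 372 − 215 = 157. No deviation. ✓
Both hold — the committed type sends pledge.

pledge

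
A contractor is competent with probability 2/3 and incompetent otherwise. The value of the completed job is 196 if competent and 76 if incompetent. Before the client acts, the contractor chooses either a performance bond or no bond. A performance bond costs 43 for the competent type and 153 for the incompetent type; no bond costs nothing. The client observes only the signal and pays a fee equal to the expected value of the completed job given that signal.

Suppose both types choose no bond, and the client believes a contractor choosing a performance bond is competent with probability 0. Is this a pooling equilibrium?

Yes

On the equilibrium path (no bond) the client holds the prior 2/3 and pays 2/3·196 + 1/3·76 = 156. Off-path (bond) belief 0 gives 0·196 + 1·76 = 76.
Competent: no bond gives 156 − 0 = 156; bond gives 76 − 43 = 33. Stays. ✓
Incompetent: no bond gives 156 − 0 = 156; bond gives 76 − 153 = -77. Stays. ✓
Beliefs are Bayes-consistent on-path and both types best-respond.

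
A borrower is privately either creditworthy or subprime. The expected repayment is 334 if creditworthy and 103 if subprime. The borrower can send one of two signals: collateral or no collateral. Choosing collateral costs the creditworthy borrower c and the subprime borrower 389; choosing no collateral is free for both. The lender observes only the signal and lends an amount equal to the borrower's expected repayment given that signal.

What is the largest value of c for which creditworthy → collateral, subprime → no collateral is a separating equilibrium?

231

Under separation: collateral → creditworthy (pays 334); no collateral → subprime (pays 103).
Subprime: 103 − 0 = 103 ≥ 334 − 389 = -55. Holds regardless of c. ✓
Creditworthy: 334 − c ≥ 103 − 0, so c ≤ 334 − 103 = 231.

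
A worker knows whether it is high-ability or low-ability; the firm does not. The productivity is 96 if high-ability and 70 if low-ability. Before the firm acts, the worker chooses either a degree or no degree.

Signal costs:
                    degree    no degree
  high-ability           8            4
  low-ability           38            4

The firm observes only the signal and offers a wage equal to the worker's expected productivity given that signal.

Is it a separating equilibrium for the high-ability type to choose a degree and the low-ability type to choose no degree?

If types separate, degree earns payment 96 and no degree earns 70.
High-ability: degree gives 96 − 8 = 88; no degree gives 70 − 4 = 66. No deviation. ✓
Low-ability: no degree gives 70 − 4 = 66; degree gives 96 − 38 = 58. No deviation. ✓
Both incentive constraints hold.

Yes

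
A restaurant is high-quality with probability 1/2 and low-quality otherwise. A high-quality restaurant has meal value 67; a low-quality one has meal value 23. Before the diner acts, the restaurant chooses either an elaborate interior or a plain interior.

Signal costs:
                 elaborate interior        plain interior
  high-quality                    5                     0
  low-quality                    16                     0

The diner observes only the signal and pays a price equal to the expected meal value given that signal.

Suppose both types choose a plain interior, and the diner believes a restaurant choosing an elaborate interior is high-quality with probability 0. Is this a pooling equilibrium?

Yes

At the pooled signal (plain interior) the diner holds the prior 1/2 and pays 1/2·67 + 1/2·23 = 45. Off-path (elaborate interior) belief 0 gives 0·67 + 1·23 = 23.
High-quality: plain interior gives 45 − 0 = 45; elaborate interior gives 23 − 5 = 18. Stays. ✓
Low-quality: plain interior gives 45 − 0 = 45; elaborate interior gives 23 − 16 = 7. Stays. ✓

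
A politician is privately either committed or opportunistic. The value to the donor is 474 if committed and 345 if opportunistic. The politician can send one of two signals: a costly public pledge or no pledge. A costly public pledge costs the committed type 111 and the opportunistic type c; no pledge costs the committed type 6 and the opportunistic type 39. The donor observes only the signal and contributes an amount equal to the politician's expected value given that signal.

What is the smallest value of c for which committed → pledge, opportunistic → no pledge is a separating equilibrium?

Under separation: pledge → committed (pays 474); no pledge → opportunistic (pays 345).
Committed: 474 − 111 = 363 ≥ 345 − 6 = 339. Holds regardless of c. ✓
Opportunistic: 345 − 39 ≥ 474 − c, so c ≥ 474 − 306 = 168.

168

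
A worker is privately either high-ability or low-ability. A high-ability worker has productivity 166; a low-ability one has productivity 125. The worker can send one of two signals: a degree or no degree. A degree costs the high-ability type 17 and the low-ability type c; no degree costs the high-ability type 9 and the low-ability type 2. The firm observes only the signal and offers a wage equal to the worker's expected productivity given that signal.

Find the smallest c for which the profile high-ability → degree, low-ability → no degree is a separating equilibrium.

Under separation: degree → high-ability (pays 166); no degree → low-ability (pays 125).
High-ability: 166 − 17 = 149 ≥ 125 − 9 = 116. Holds regardless of c. ✓
Low-ability: 125 − 2 ≥ 166 − c, so c ≥ 166 − 123 = 43.

43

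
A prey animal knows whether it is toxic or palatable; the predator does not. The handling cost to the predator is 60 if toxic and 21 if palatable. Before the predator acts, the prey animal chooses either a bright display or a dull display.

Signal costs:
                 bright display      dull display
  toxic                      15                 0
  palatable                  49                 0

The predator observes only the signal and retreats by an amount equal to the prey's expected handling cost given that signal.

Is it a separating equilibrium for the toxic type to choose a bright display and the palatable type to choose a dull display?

Yes

If types separate, bright display earns payment 60 and dull display earns 21.
Toxic: bright display gives 60 − 15 = 45; dull display gives 21 − 0 = 21. No deviation. ✓
Palatable: dull display gives 21 − 0 = 21; bright display gives 60 − 49 = 11. No deviation. ✓
Both incentive constraints hold.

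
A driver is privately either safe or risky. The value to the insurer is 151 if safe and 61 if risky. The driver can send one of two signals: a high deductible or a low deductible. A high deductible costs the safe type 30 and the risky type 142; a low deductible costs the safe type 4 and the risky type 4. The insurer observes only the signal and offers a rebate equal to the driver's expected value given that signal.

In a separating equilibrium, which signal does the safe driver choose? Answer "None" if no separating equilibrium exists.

high deductible

Try safe → high deductible, risky → low deductible:
  If types separate, high deductible earns payment 151 and low deductible earns 61.
  Safe: high deductible gives 151 − 30 = 121; low deductible gives 61 − 4 = 57. No deviation. ✓
  Risky: low deductible gives 61 − 4 = 57; high deductible gives 151 − 142 = 9. No deviation. ✓
Both hold — the safe type sends high deductible.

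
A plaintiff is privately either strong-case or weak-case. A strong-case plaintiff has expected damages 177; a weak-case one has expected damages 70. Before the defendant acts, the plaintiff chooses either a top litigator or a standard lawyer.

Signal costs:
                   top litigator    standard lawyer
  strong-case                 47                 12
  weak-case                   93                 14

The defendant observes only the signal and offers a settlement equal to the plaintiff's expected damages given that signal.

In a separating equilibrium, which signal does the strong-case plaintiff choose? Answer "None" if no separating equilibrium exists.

None

Try strong-case → top litigator, weak-case → standard lawyer:
  If types separate, top litigator earns payment 177 and standard lawyer earns 70.
  Strong-case: top litigator gives 177 − 47 = 130; standard lawyer gives 70 − 12 = 58. No deviation. ✓
  Weak-case: standard lawyer gives 70 − 14 = 56; top litigator gives 177 − 93 = 84. Would deviate. ✗
Try strong-case → standard lawyer, weak-case → top litigator:
  If types separate, standard lawyer earns payment 177 and top litigator earns 70.
  Strong-case: standard lawyer gives 177 − 12 = 165; top litigator gives 70 − 47 = 23. No deviation. ✓
  Weak-case: top litigator gives 70 − 93 = -23; standard lawyer gives 177 − 14 = 163. Would deviate. ✗
Neither assignment is incentive-compatible.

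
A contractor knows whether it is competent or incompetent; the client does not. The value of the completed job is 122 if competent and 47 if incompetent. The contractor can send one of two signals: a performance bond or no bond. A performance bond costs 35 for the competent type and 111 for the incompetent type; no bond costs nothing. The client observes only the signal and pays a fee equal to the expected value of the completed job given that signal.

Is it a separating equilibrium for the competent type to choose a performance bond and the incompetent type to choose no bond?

Under separation the client infers type exactly: bond → competent (pays 122), no bond → incompetent (pays 47).
Competent: bond gives 122 − 35 = 87; no bond gives 47 − 0 = 47. No deviation. ✓
Incompetent: no bond gives 47 − 0 = 47; bond gives 122 − 111 = 11. No deviation. ✓
Both incentive constraints hold.

Yes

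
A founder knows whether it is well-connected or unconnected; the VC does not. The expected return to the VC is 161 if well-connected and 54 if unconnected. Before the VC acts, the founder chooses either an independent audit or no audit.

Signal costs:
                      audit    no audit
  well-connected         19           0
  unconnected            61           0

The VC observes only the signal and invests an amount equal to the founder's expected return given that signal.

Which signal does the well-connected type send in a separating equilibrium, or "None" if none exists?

Try well-connected → audit, unconnected → no audit:
  If types separate, audit earns payment 161 and no audit earns 54.
  Well-connected: audit gives 161 − 19 = 142; no audit gives 54 − 0 = 54. No deviation. ✓
  Unconnected: no audit gives 54 − 0 = 54; audit gives 161 − 61 = 100. Would deviate. ✗
Try well-connected → no audit, unconnected → audit:
  If types separate, no audit earns payment 161 and audit earns 54.
  Well-connected: no audit gives 161 − 0 = 161; audit gives 54 − 19 = 35. No deviation. ✓
  Unconnected: audit gives 54 − 61 = -7; no audit gives 161 − 0 = 161. Would deviate. ✗
Neither assignment is incentive-compatible.

None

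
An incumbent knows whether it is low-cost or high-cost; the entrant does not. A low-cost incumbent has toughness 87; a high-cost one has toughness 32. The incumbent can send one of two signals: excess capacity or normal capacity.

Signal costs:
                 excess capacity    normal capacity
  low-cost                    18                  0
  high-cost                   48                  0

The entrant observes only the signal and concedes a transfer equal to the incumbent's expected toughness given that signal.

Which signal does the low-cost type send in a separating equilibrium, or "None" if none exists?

None

Try low-cost → excess capacity, high-cost → normal capacity:
  If types separate, excess capacity earns payment 87 and normal capacity earns 32.
  Low-cost: excess capacity gives 87 − 18 = 69; normal capacity gives 32 − 0 = 32. No deviation. ✓
  High-cost: normal capacity gives 32 − 0 = 32; excess capacity gives 87 − 48 = 39. Would deviate. ✗
Try low-cost → normal capacity, high-cost → excess capacity:
  If types separate, normal capacity earns payment 87 and excess capacity earns 32.
  Low-cost: normal capacity gives 87 − 0 = 87; excess capacity gives 32 − 18 = 14. No deviation. ✓
  High-cost: excess capacity gives 32 − 48 = -16; normal capacity gives 87 − 0 = 87. Would deviate. ✗
Neither assignment is incentive-compatible.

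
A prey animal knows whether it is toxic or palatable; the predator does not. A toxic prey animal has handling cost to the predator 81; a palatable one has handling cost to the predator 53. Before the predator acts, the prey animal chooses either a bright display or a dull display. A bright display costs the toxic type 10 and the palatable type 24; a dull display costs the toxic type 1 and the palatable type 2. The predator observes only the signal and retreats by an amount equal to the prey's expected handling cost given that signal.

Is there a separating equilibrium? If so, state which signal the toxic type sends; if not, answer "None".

None

Try toxic → bright display, palatable → dull display:
  Under separation the predator infers type exactly: bright display → toxic (pays 81), dull display → palatable (pays 53).
  Toxic: bright display gives 81 − 10 = 71; dull display gives 53 − 1 = 52. No deviation. ✓
  Palatable: dull display gives 53 − 2 = 51; bright display gives 81 − 24 = 57. Would deviate. ✗
Try toxic → dull display, palatable → bright display:
  Under separation the predator infers type exactly: dull display → toxic (pays 81), bright display → palatable (pays 53).
  Toxic: dull display gives 81 − 1 = 80; bright display gives 53 − 10 = 43. No deviation. ✓
  Palatable: bright display gives 53 − 24 = 29; dull display gives 81 − 2 = 79. Would deviate. ✗
Neither assignment is incentive-compatible.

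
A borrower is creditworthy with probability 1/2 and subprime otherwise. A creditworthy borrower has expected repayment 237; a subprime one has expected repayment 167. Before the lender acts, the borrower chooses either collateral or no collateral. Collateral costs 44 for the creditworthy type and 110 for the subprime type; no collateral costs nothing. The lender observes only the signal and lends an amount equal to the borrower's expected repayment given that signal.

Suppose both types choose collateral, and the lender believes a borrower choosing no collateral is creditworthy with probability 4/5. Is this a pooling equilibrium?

On the equilibrium path (collateral) the lender holds the prior 1/2 and pays 1/2·237 + 1/2·167 = 202. Off-path (no collateral) belief 4/5 gives 4/5·237 + 1/5·167 = 223.
Creditworthy: collateral gives 202 − 44 = 158; no collateral gives 223 − 0 = 223. Deviates. ✗
Subprime: collateral gives 202 − 110 = 92; no collateral gives 223 − 0 = 223. Deviates. ✗

No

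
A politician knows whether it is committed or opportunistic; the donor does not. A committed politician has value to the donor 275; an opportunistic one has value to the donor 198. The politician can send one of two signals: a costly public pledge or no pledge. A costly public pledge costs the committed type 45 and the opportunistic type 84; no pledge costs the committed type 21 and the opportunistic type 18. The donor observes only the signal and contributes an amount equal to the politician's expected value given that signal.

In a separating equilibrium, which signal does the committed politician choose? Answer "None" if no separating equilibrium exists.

None

Try committed → pledge, opportunistic → no pledge:
  If types separate, pledge earns payment 275 and no pledge earns 198.
  Committed: pledge gives 275 − 45 = 230; no pledge gives 198 − 21 = 177. No deviation. ✓
  Opportunistic: no pledge gives 198 − 18 = 180; pledge gives 275 − 84 = 191. Would deviate. ✗
Try committed → no pledge, opportunistic → pledge:
  If types separate, no pledge earns payment 275 and pledge earns 198.
  Committed: no pledge gives 275 − 21 = 254; pledge gives 198 − 45 = 153. No deviation. ✓
  Opportunistic: pledge gives 198 − 84 = 114; no pledge gives 275 − 18 = 257. Would deviate. ✗
Neither assignment is incentive-compatible.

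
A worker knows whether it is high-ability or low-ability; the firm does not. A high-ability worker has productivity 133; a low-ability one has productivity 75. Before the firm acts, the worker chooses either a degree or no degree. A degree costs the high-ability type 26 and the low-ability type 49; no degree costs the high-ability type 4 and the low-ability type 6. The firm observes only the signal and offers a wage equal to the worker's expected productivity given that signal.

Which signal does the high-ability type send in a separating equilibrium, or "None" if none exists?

None

Try high-ability → degree, low-ability → no degree:
  If types separate, degree earns payment 133 and no degree earns 75.
  High-ability: degree gives 133 − 26 = 107; no degree gives 75 − 4 = 71. No deviation. ✓
  Low-ability: no degree gives 75 − 6 = 69; degree gives 133 − 49 = 84. Would deviate. ✗
Try high-ability → no degree, low-ability → degree:
  If types separate, no degree earns payment 133 and degree earns 75.
  High-ability: no degree gives 133 − 4 = 129; degree gives 75 − 26 = 49. No deviation. ✓
  Low-ability: degree gives 75 − 49 = 26; no degree gives 133 − 6 = 127. Would deviate. ✗
Neither assignment is incentive-compatible.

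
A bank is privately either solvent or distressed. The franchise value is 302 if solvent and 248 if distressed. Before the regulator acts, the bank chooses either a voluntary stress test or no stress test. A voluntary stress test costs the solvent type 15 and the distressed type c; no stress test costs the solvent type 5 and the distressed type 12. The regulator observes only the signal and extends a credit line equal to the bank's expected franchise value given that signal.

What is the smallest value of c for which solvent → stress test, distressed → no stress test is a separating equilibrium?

Under separation: stress test → solvent (pays 302); no stress test → distressed (pays 248).
Solvent: 302 − 15 = 287 ≥ 248 − 5 = 243. Holds regardless of c. ✓
Distressed: 248 − 12 ≥ 302 − c, so c ≥ 302 − 236 = 66.

66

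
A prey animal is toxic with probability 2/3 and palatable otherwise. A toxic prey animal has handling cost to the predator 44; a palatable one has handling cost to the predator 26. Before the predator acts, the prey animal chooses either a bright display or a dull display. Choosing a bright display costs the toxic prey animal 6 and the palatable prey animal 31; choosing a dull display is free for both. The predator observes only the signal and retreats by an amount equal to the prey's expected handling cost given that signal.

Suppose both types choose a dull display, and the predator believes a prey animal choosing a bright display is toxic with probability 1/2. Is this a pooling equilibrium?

At the pooled signal (dull display) the predator holds the prior 2/3 and pays 2/3·44 + 1/3·26 = 38. Off-path (bright display) belief 1/2 gives 1/2·44 + 1/2·26 = 35.
Toxic: dull display gives 38 − 0 = 38; bright display gives 35 − 6 = 29. Stays. ✓
Palatable: dull display gives 38 − 0 = 38; bright display gives 35 − 31 = 4. Stays. ✓

Yes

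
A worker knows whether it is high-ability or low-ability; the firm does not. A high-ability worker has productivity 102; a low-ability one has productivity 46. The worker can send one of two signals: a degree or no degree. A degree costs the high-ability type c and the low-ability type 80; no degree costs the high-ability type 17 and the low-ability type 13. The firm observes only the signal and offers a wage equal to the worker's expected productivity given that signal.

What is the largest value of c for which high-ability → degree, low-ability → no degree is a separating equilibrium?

73

Under separation: degree → high-ability (pays 102); no degree → low-ability (pays 46).
Low-ability: 46 − 13 = 33 ≥ 102 − 80 = 22. Holds regardless of c. ✓
High-ability: 102 − c ≥ 46 − 17, so c ≤ 102 − 29 = 73.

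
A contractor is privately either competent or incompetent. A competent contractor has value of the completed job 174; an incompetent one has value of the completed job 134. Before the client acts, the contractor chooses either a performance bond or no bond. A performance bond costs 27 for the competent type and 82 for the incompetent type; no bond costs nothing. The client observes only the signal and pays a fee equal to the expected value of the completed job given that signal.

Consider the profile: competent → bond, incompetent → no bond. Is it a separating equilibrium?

Yes

If types separate, bond earns payment 174 and no bond earns 134.
Competent: bond gives 174 − 27 = 147; no bond gives 134 − 0 = 134. No deviation. ✓
Incompetent: no bond gives 134 − 0 = 134; bond gives 174 − 82 = 92. No deviation. ✓
Neither type gains from mimicking the other.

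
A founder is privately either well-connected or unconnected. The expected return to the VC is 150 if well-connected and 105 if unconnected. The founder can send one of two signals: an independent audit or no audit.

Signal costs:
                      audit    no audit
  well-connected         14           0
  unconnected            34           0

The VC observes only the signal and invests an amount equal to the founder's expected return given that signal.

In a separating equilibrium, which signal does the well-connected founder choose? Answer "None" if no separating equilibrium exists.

None

Try well-connected → audit, unconnected → no audit:
  If types separate, audit earns payment 150 and no audit earns 105.
  Well-connected: audit gives 150 − 14 = 136; no audit gives 105 − 0 = 105. No deviation. ✓
  Unconnected: no audit gives 105 − 0 = 105; audit gives 150 − 34 = 116. Would deviate. ✗
Try well-connected → no audit, unconnected → audit:
  If types separate, no audit earns payment 150 and audit earns 105.
  Well-connected: no audit gives 150 − 0 = 150; audit gives 105 − 14 = 91. No deviation. ✓
  Unconnected: audit gives 105 − 34 = 71; no audit gives 150 − 0 = 150. Would deviate. ✗
Neither assignment is incentive-compatible.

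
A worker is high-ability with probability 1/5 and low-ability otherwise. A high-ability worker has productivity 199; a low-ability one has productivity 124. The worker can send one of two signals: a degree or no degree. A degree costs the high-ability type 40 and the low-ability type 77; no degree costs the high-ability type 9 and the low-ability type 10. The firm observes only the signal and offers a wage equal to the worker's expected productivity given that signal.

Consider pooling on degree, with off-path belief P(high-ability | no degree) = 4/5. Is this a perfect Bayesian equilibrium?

No

On the equilibrium path (degree) the firm holds the prior 1/5 and pays 1/5·199 + 4/5·124 = 139. Off-path (no degree) belief 4/5 gives 4/5·199 + 1/5·124 = 184.
High-ability: degree gives 139 − 40 = 99; no degree gives 184 − 9 = 175. Deviates. ✗
Low-ability: degree gives 139 − 77 = 62; no degree gives 184 − 10 = 174. Deviates. ✗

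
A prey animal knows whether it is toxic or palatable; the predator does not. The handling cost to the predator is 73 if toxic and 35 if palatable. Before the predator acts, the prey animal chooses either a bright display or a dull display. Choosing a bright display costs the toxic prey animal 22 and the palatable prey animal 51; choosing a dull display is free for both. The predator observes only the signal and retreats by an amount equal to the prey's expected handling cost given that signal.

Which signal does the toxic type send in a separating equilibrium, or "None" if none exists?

Try toxic → bright display, palatable → dull display:
  If types separate, bright display earns payment 73 and dull display earns 35.
  Toxic: bright display gives 73 − 22 = 51; dull display gives 35 − 0 = 35. No deviation. ✓
  Palatable: dull display gives 35 − 0 = 35; bright display gives 73 − 51 = 22. No deviation. ✓
Both hold — the toxic type sends bright display.

bright display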